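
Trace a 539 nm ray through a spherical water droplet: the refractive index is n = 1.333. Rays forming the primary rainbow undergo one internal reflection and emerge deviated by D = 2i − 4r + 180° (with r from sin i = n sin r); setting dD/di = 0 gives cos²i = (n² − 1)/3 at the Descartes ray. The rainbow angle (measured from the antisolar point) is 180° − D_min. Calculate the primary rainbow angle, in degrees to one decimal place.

42.1°

cos²i = (1.77689 − 1)/3 = 0.25896; i = arccos(0.50888) = 59.410°.
sin r = sin 59.410°/1.333 = 0.64579; r = 40.225°.
D_min = 2·59.410° − 4·40.225° + 180° = 137.922°.
Rainbow angle = 180° − D_min = 42.078°.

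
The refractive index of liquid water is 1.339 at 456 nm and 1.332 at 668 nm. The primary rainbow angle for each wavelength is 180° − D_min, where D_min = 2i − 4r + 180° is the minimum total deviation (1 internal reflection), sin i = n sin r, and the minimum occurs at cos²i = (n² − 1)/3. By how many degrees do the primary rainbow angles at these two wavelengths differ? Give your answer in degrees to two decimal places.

1.01°

At 456 nm (n = 1.339): cos²i = 0.26431 → i = 59.062°, r = 39.834°, D_min = 138.786°, rainbow angle = 41.214°.
At 668 nm (n = 1.332): cos²i = 0.25807 → i = 59.469°, r = 40.290°, D_min = 137.776°, rainbow angle = 42.224°.
Angular width = |41.214° − 42.224°| = 1.010°.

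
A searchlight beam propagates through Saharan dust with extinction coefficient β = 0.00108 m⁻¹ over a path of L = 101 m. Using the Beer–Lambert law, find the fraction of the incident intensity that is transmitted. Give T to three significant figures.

0.897

τ = β·L = 0.00108 × 101 = 0.1091.
T = exp(−0.1091) = 0.8967.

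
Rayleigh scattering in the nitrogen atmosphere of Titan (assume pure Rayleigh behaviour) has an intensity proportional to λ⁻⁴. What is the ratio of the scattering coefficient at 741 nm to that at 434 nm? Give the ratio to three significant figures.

Rayleigh scattering ∝ λ⁻⁴, so the ratio of coefficients is the inverse fourth power of the wavelength ratio.
σ(741)/σ(434) = (434/741)⁴ = (0.5857)⁴ = 0.1177.

0.118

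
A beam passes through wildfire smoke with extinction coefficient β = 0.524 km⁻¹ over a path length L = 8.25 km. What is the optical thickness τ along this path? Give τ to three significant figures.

4.32

τ = β·L = 0.524 × 8.25 = 4.3230.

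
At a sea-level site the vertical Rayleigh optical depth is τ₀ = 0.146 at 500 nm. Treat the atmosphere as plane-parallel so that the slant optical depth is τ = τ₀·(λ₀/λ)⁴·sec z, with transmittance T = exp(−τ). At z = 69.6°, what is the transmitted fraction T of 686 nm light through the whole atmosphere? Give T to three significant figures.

sec 69.6° = 2.8688.
τ = 0.146 × (500/686)⁴ × 2.8688 = 0.146 × 0.2822 × 2.8688 = 0.1182.
T = exp(−0.1182) = 0.8885.

0.889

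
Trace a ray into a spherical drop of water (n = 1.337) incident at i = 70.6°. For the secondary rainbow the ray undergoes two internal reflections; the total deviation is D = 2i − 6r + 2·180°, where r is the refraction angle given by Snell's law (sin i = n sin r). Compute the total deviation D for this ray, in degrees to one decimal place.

sin r = sin 70.6° / 1.337 = 0.9432/1.337 = 0.7055; r = 44.87°.
D = 2·70.6° − 6·44.87° + 2·180° = 141.20° − 269.21° + 360° = 231.99°.

232.0°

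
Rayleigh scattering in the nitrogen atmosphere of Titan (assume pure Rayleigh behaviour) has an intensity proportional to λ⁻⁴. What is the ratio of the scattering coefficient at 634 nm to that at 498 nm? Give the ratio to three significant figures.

Rayleigh scattering ∝ λ⁻⁴, so the ratio of coefficients is the inverse fourth power of the wavelength ratio.
σ(634)/σ(498) = (498/634)⁴ = (0.7855)⁴ = 0.3807.

0.381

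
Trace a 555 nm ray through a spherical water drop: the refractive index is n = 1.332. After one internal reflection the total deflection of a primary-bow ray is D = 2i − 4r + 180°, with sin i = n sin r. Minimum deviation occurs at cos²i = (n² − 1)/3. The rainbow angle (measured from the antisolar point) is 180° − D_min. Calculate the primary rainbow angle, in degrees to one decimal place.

42.2°

cos²i = (1.77422 − 1)/3 = 0.25807; i = arccos(0.50801) = 59.469°.
sin r = sin 59.469°/1.332 = 0.64666; r = 40.290°.
D_min = 2·59.469° − 4·40.290° + 180° = 137.776°.
Rainbow angle = 180° − D_min = 42.224°.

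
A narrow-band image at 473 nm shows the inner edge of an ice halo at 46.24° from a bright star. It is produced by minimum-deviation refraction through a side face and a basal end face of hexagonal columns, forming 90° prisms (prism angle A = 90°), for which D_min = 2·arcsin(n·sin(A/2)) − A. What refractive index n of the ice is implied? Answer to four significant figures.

Rearranging: n = sin((D_min + A)/2) / sin(A/2).
(D_min + A)/2 = (46.24° + 90°)/2 = 68.120°.
n = sin 68.120° / sin 45° = 0.9280 / 0.7071 = 1.3123.

1.312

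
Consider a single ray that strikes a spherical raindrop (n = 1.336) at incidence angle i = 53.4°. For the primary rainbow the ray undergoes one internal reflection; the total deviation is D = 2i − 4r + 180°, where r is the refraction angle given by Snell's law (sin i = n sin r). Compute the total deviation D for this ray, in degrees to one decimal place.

sin r = sin 53.4° / 1.336 = 0.8028/1.336 = 0.6009; r = 36.94°.
D = 2·53.4° − 4·36.94° + 180° = 106.80° − 147.74° + 180° = 139.06°.

139.1°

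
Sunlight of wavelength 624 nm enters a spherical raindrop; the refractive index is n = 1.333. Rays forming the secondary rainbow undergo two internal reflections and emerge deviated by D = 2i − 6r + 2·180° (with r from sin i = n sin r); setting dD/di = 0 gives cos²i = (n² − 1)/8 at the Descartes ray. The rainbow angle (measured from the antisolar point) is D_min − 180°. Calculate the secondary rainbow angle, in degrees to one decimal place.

50.9°

cos²i = (1.77689 − 1)/8 = 0.09711; i = arccos(0.31163) = 71.843°.
sin r = sin 71.843°/1.333 = 0.71283; r = 45.466°.
D_min = 2·71.843° − 6·45.466° + 360° = 230.891°.
Rainbow angle = D_min − 180° = 50.891°.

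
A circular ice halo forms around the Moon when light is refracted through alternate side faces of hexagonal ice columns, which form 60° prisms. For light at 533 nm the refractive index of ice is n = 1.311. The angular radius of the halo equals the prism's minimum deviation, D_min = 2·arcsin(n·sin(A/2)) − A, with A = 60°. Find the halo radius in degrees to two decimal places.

n·sin(A/2) = 1.311 × sin 30° = 1.311 × 0.5000 = 0.6555.
D_min = 2·arcsin(0.6555) − 60° = 2 × 40.958° − 60° = 21.915°.

21.92°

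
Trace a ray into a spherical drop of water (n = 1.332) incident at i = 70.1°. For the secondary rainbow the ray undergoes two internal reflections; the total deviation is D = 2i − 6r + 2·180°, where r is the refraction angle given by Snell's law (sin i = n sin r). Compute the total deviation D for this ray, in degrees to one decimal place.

sin r = sin 70.1° / 1.332 = 0.9403/1.332 = 0.7059; r = 44.90°.
D = 2·70.1° − 6·44.90° + 2·180° = 140.20° − 269.42° + 360° = 230.78°.

230.8°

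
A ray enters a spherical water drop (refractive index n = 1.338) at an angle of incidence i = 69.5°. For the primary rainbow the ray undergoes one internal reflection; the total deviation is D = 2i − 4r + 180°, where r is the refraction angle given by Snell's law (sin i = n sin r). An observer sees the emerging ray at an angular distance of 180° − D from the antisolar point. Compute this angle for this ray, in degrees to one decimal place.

sin r = sin 69.5° / 1.338 = 0.9367/1.338 = 0.7001; r = 44.43°.
D = 2·69.5° − 4·44.43° + 180° = 139.00° − 177.73° + 180° = 141.27°.
Angle from antisolar point = 180° − D = 38.73°.

38.7°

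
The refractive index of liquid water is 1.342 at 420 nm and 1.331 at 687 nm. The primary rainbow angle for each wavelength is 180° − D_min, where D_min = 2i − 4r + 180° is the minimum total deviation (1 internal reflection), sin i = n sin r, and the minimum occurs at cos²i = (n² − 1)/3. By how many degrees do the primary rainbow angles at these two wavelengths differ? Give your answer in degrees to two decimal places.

1.58°

At 420 nm (n = 1.342): cos²i = 0.26699 → i = 58.888°, r = 39.641°, D_min = 139.213°, rainbow angle = 40.787°.
At 687 nm (n = 1.331): cos²i = 0.25719 → i = 59.527°, r = 40.356°, D_min = 137.630°, rainbow angle = 42.370°.
Angular width = |40.787° − 42.370°| = 1.583°.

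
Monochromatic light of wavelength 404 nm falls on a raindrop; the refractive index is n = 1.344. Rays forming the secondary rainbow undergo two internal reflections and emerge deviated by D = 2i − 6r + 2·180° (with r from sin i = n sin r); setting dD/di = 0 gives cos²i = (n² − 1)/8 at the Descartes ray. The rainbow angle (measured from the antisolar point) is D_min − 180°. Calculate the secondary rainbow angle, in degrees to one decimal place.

53.7°

cos²i = (1.80634 − 1)/8 = 0.10079; i = arccos(0.31748) = 71.490°.
sin r = sin 71.490°/1.344 = 0.70555; r = 44.874°.
D_min = 2·71.490° − 6·44.874° + 360° = 233.733°.
Rainbow angle = D_min − 180° = 53.733°.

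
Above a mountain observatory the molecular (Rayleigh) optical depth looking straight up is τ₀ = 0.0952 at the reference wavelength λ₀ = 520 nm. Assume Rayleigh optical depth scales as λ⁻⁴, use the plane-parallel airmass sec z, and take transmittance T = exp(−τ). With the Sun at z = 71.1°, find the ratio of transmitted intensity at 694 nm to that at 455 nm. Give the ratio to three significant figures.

Airmass: sec 71.1° = 3.0872.
τ(694 nm) = 0.0952 × (520/694)⁴ × 3.0872 = 0.0952 × 0.3152 × 3.0872 = 0.0926.
τ(455 nm) = 0.0952 × (520/455)⁴ × 3.0872 = 0.0952 × 1.7060 × 3.0872 = 0.5014.
T(694)/T(455) = exp(τ_B − τ_A) = exp(0.4087) = 1.5049.

1.50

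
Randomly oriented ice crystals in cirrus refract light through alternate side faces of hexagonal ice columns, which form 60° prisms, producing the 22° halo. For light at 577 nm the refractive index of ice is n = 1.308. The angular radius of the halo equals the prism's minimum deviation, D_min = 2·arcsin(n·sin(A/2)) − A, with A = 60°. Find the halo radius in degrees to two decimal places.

n·sin(A/2) = 1.308 × sin 30° = 1.308 × 0.5000 = 0.6540.
D_min = 2·arcsin(0.6540) − 60° = 2 × 40.844° − 60° = 21.688°.

21.69°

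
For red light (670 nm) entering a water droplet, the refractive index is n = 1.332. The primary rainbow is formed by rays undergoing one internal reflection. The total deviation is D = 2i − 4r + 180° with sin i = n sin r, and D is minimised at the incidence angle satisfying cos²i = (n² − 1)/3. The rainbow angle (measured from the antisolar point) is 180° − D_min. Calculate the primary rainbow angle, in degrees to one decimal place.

cos²i = (1.77422 − 1)/3 = 0.25807; i = arccos(0.50801) = 59.469°.
sin r = sin 59.469°/1.332 = 0.64666; r = 40.290°.
D_min = 2·59.469° − 4·40.290° + 180° = 137.776°.
Rainbow angle = 180° − D_min = 42.224°.

42.2°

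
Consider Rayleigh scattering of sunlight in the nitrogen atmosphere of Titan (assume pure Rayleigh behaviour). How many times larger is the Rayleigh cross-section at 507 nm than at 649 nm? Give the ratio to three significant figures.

2.69

Rayleigh scattering ∝ λ⁻⁴, so the ratio of coefficients is the inverse fourth power of the wavelength ratio.
σ(507)/σ(649) = (649/507)⁴ = (1.2801)⁴ = 2.685.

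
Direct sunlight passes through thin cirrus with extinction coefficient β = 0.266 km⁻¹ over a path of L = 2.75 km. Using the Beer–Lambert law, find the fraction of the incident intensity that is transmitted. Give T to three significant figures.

τ = β·L = 0.266 × 2.75 = 0.7315.
T = exp(−0.7315) = 0.4812.

0.481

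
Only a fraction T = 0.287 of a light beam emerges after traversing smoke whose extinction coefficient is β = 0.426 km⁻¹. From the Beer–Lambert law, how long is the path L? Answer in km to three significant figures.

2.93 km

Beer–Lambert: T = exp(−βL) ⇒ L = −ln(T)/β = −ln(0.287)/0.426 = 1.2483/0.426 = 2.93 km.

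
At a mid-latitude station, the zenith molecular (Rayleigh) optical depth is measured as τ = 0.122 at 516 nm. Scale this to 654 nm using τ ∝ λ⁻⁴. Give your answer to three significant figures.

τ(654 nm) = τ(516 nm) × (516/654)⁴ = 0.122 × (0.7890)⁴ = 0.122 × 0.3875 = 0.0473.

0.0473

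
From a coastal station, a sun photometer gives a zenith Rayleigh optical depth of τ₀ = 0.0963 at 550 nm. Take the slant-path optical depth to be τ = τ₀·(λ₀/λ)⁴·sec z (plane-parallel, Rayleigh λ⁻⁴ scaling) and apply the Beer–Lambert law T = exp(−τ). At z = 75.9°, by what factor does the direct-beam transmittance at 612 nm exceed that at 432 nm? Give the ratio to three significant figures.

Airmass: sec 75.9° = 4.1048.
τ(612 nm) = 0.0963 × (550/612)⁴ × 4.1048 = 0.0963 × 0.6523 × 4.1048 = 0.2579.
τ(432 nm) = 0.0963 × (550/432)⁴ × 4.1048 = 0.0963 × 2.6273 × 4.1048 = 1.0386.
T(612)/T(432) = exp(τ_B − τ_A) = exp(0.7807) = 2.1831.

2.18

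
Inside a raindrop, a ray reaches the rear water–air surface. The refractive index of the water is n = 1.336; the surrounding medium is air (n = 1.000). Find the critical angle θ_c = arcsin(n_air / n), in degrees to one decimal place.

48.5°

sin θ_c = n_air / n = 1.000 / 1.336 = 0.7485.
θ_c = arcsin(0.7485) = 48.46°.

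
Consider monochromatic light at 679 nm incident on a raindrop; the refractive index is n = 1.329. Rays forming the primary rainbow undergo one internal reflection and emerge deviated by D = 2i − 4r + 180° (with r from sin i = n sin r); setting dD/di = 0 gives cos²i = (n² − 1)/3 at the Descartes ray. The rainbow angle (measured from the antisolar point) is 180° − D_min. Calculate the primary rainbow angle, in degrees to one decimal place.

cos²i = (1.76624 − 1)/3 = 0.25541; i = arccos(0.50538) = 59.643°.
sin r = sin 59.643°/1.329 = 0.64928; r = 40.487°.
D_min = 2·59.643° − 4·40.487° + 180° = 137.337°.
Rainbow angle = 180° − D_min = 42.663°.

42.7°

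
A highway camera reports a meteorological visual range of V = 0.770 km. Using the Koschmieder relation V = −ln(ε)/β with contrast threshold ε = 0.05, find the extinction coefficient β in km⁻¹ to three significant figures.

3.89 km⁻¹

β = −ln(0.05) / V = 2.996 / 0.770 = 3.8906 km⁻¹.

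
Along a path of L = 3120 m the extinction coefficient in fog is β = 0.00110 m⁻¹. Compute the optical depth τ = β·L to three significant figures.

3.43

τ = β·L = 0.00110 × 3120 = 3.4320.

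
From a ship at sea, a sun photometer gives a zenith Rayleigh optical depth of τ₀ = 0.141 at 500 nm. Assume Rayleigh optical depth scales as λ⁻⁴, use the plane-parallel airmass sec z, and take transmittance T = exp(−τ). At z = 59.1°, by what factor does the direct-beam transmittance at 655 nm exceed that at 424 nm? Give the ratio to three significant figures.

1.55

Airmass: sec 59.1° = 1.9473.
τ(655 nm) = 0.141 × (500/655)⁴ × 1.9473 = 0.141 × 0.3396 × 1.9473 = 0.0932.
τ(424 nm) = 0.141 × (500/424)⁴ × 1.9473 = 0.141 × 1.9338 × 1.9473 = 0.5310.
T(655)/T(424) = exp(τ_B − τ_A) = exp(0.4377) = 1.5492.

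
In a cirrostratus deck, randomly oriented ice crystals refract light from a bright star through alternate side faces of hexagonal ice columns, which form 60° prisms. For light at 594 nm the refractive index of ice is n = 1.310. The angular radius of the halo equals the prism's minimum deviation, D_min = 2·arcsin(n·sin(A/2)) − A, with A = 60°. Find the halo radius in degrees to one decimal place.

n·sin(A/2) = 1.310 × sin 30° = 1.310 × 0.5000 = 0.6550.
D_min = 2·arcsin(0.6550) − 60° = 2 × 40.920° − 60° = 21.839°.

21.8°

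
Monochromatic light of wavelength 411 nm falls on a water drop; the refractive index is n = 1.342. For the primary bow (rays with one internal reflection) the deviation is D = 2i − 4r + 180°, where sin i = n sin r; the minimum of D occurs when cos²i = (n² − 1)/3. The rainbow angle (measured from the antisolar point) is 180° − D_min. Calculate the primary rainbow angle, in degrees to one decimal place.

40.8°

cos²i = (1.80096 − 1)/3 = 0.26699; i = arccos(0.51671) = 58.888°.
sin r = sin 58.888°/1.342 = 0.63797; r = 39.641°.
D_min = 2·58.888° − 4·39.641° + 180° = 139.213°.
Rainbow angle = 180° − D_min = 40.787°.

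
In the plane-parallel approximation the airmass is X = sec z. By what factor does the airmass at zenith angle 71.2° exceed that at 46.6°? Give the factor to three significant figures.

2.13

X(71.2°)/X(46.6°) = sec 71.2° / sec 46.6° = cos 46.6° / cos 71.2° = 0.6871/0.3223 = 2.1321.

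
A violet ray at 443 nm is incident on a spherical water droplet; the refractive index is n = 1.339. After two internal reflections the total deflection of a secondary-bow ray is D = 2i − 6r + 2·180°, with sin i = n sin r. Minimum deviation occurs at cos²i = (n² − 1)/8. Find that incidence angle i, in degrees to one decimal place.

71.6°

cos²i = (1.339² − 1)/8 = (1.79292 − 1)/8 = 0.09912.
cos i = 0.31483, so i = 71.650°.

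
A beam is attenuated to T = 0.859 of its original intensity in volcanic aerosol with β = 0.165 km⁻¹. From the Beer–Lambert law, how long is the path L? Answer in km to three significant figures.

0.921 km

Beer–Lambert: T = exp(−βL) ⇒ L = −ln(T)/β = −ln(0.859)/0.165 = 0.1520/0.165 = 0.9211 km.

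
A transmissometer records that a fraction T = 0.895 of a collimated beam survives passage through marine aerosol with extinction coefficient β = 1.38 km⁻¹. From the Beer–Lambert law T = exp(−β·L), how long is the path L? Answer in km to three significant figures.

Beer–Lambert: T = exp(−βL) ⇒ L = −ln(T)/β = −ln(0.895)/1.38 = 0.1109/1.38 = 0.08039 km.

0.0804 km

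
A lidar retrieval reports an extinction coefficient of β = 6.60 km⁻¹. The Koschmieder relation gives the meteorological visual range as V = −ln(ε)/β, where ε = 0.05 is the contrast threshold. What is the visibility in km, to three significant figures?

0.454 km

V = −ln(0.05) / 6.60 = 2.996 / 6.60 = 0.4539 km.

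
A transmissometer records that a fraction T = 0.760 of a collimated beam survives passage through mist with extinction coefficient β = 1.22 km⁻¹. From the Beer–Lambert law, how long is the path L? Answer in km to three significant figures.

Beer–Lambert: T = exp(−βL) ⇒ L = −ln(T)/β = −ln(0.760)/1.22 = 0.2744/1.22 = 0.2249 km.

0.225 km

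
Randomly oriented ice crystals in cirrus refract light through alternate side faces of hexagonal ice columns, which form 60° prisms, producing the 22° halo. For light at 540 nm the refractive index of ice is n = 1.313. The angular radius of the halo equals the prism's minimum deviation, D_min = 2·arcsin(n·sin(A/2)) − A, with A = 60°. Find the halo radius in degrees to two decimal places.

n·sin(A/2) = 1.313 × sin 30° = 1.313 × 0.5000 = 0.6565.
D_min = 2·arcsin(0.6565) − 60° = 2 × 41.033° − 60° = 22.067°.

22.07°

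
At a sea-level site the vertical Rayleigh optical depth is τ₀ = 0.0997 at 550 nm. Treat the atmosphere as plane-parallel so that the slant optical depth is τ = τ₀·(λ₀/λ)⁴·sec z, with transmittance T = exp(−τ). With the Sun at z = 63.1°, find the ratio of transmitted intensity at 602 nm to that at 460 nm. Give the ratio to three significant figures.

Airmass: sec 63.1° = 2.2103.
τ(602 nm) = 0.0997 × (550/602)⁴ × 2.2103 = 0.0997 × 0.6967 × 2.2103 = 0.1535.
τ(460 nm) = 0.0997 × (550/460)⁴ × 2.2103 = 0.0997 × 2.0437 × 2.2103 = 0.4504.
T(602)/T(460) = exp(τ_B − τ_A) = exp(0.2968) = 1.3456.

1.35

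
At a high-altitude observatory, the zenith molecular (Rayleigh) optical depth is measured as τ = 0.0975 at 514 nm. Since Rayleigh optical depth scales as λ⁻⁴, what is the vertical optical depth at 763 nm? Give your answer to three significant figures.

τ(763 nm) = τ(514 nm) × (514/763)⁴ = 0.0975 × (0.6737)⁴ = 0.0975 × 0.2059 = 0.0201.

0.0201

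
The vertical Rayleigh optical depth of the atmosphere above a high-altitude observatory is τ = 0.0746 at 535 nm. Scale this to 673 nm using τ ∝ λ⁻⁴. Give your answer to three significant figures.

0.0298

τ(673 nm) = τ(535 nm) × (535/673)⁴ = 0.0746 × (0.7949)⁴ = 0.0746 × 0.3994 = 0.0298.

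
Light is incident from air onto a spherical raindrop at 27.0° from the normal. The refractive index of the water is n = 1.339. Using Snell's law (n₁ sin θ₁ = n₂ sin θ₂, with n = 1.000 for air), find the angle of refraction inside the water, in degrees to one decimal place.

19.8°

Snell: sin θ_r = sin θ_i / n = sin 27.0° / 1.339 = 0.4540 / 1.339 = 0.3391.
θ_r = arcsin(0.3391) = 19.82°.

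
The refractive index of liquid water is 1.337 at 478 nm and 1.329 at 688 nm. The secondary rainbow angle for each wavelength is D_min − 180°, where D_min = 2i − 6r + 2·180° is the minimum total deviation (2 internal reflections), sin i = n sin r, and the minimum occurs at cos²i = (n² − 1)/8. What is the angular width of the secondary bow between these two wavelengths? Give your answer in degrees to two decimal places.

2.10°

At 478 nm (n = 1.337): cos²i = 0.09845 → i = 71.714°, r = 45.249°, D_min = 231.934°, rainbow angle = 51.934°.
At 688 nm (n = 1.329): cos²i = 0.09578 → i = 71.972°, r = 45.685°, D_min = 229.837°, rainbow angle = 49.837°.
Angular width = |51.934° − 49.837°| = 2.097°.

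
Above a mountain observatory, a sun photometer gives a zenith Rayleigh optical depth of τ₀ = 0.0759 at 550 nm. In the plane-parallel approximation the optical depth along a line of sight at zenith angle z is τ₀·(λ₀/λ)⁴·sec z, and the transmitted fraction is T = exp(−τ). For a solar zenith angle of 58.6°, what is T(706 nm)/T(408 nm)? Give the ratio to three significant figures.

1.53

Airmass: sec 58.6° = 1.9194.
τ(706 nm) = 0.0759 × (550/706)⁴ × 1.9194 = 0.0759 × 0.3683 × 1.9194 = 0.0537.
τ(408 nm) = 0.0759 × (550/408)⁴ × 1.9194 = 0.0759 × 3.3023 × 1.9194 = 0.4811.
T(706)/T(408) = exp(τ_B − τ_A) = exp(0.4274) = 1.5333.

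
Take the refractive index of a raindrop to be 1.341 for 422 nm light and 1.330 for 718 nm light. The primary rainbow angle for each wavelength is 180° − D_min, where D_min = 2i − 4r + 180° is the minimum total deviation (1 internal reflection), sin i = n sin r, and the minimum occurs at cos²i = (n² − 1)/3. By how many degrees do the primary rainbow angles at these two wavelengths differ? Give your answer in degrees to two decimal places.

1.59°

At 422 nm (n = 1.341): cos²i = 0.26609 → i = 58.946°, r = 39.705°, D_min = 139.071°, rainbow angle = 40.929°.
At 718 nm (n = 1.330): cos²i = 0.25630 → i = 59.585°, r = 40.422°, D_min = 137.484°, rainbow angle = 42.516°.
Angular width = |40.929° − 42.516°| = 1.588°.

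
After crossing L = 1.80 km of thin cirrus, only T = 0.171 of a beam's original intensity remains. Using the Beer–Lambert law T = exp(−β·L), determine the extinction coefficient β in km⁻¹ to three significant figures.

Beer–Lambert: T = exp(−βL) ⇒ β = −ln(T)/L = −ln(0.171)/1.80 = 1.7661/1.80 = 0.9812 km⁻¹.

0.981 km⁻¹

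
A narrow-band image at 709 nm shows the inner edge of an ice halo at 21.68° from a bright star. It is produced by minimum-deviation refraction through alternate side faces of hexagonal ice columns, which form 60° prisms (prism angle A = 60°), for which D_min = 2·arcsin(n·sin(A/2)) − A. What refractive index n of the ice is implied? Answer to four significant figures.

1.308

Rearranging: n = sin((D_min + A)/2) / sin(A/2).
(D_min + A)/2 = (21.68° + 60°)/2 = 40.840°.
n = sin 40.840° / sin 30° = 0.6539 / 0.5000 = 1.3079.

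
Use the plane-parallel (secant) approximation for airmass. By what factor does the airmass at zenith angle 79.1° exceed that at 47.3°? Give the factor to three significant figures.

3.59

X(79.1°)/X(47.3°) = sec 79.1° / sec 47.3° = cos 47.3° / cos 79.1° = 0.6782/0.1891 = 3.5863.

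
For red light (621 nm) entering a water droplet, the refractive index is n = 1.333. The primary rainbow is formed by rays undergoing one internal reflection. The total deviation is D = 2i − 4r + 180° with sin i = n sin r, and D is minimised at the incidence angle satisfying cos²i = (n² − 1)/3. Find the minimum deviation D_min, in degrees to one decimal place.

cos²i = (1.77689 − 1)/3 = 0.25896; i = arccos(0.50888) = 59.410°.
sin r = sin 59.410°/1.333 = 0.64579; r = 40.225°.
D_min = 2·59.410° − 4·40.225° + 180° = 137.922°.

137.9°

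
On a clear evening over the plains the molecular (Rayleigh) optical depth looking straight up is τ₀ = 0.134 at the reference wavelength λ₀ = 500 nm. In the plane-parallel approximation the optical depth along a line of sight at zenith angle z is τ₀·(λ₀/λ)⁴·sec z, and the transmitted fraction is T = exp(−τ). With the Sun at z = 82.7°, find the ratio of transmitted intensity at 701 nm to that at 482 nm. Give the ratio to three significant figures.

2.58

Airmass: sec 82.7° = 7.8700.
τ(701 nm) = 0.134 × (500/701)⁴ × 7.8700 = 0.134 × 0.2588 × 7.8700 = 0.2730.
τ(482 nm) = 0.134 × (500/482)⁴ × 7.8700 = 0.134 × 1.1580 × 7.8700 = 1.2212.
T(701)/T(482) = exp(τ_B − τ_A) = exp(0.9482) = 2.5811.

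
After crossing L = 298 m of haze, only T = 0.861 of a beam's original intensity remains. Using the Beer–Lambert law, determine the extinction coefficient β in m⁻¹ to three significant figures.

0.000502 m⁻¹

Beer–Lambert: T = exp(−βL) ⇒ β = −ln(T)/L = −ln(0.861)/298 = 0.1497/298 = 0.0005022 m⁻¹.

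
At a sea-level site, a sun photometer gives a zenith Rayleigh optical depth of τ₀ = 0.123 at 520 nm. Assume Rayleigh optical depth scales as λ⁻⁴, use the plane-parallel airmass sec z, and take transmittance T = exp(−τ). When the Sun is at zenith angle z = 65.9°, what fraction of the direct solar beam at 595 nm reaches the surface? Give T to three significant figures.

sec 65.9° = 2.4490.
τ = 0.123 × (520/595)⁴ × 2.4490 = 0.123 × 0.5834 × 2.4490 = 0.1757.
T = exp(−0.1757) = 0.8388.

0.839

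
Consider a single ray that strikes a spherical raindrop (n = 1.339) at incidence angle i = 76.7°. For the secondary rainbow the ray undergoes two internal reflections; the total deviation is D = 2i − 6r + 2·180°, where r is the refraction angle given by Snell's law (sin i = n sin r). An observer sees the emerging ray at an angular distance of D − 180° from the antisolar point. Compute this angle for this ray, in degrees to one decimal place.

53.7°

sin r = sin 76.7° / 1.339 = 0.9732/1.339 = 0.7268; r = 46.62°.
D = 2·76.7° − 6·46.62° + 2·180° = 153.40° − 279.71° + 360° = 233.69°.
Angle from antisolar point = D − 180° = 53.69°.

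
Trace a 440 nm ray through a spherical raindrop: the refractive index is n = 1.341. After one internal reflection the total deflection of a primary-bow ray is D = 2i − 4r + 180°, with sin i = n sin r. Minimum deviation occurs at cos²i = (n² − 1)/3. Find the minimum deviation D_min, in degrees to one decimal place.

139.1°

cos²i = (1.79828 − 1)/3 = 0.26609; i = arccos(0.51584) = 58.946°.
sin r = sin 58.946°/1.341 = 0.63884; r = 39.705°.
D_min = 2·58.946° − 4·39.705° + 180° = 139.071°.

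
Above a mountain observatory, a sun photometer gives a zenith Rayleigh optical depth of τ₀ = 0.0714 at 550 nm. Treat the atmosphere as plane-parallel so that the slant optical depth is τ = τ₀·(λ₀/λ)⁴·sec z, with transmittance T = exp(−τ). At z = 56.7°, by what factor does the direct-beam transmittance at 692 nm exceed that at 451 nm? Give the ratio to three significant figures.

Airmass: sec 56.7° = 1.8214.
τ(692 nm) = 0.0714 × (550/692)⁴ × 1.8214 = 0.0714 × 0.3990 × 1.8214 = 0.0519.
τ(451 nm) = 0.0714 × (550/451)⁴ × 1.8214 = 0.0714 × 2.2118 × 1.8214 = 0.2876.
T(692)/T(451) = exp(τ_B − τ_A) = exp(0.2357) = 1.2659.

1.27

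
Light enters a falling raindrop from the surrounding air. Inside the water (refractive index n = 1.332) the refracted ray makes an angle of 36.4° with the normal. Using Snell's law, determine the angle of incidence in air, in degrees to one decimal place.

Snell: sin θ_i = n · sin θ_r = 1.332 × sin 36.4° = 1.332 × 0.5934 = 0.7904.
θ_i = arcsin(0.7904) = 52.23°.

52.2°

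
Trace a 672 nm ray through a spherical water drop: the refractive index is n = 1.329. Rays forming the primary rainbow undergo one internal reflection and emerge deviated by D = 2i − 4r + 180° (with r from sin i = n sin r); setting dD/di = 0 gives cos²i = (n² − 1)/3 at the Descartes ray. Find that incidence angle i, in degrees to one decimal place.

59.6°

cos²i = (1.329² − 1)/3 = (1.76624 − 1)/3 = 0.25541.
cos i = 0.50538, so i = 59.643°.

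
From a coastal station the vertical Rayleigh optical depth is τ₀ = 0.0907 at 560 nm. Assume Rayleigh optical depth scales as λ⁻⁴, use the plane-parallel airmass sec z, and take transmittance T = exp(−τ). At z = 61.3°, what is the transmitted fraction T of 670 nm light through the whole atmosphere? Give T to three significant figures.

0.912

sec 61.3° = 2.0824.
τ = 0.0907 × (560/670)⁴ × 2.0824 = 0.0907 × 0.4880 × 2.0824 = 0.0922.
T = exp(−0.0922) = 0.9119.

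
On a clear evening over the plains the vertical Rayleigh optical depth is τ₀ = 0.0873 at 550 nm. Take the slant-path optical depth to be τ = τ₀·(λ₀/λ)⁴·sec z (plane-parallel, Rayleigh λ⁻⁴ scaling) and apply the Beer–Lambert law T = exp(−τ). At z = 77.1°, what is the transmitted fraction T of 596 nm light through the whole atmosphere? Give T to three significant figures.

0.753

sec 77.1° = 4.4793.
τ = 0.0873 × (550/596)⁴ × 4.4793 = 0.0873 × 0.7252 × 4.4793 = 0.2836.
T = exp(−0.2836) = 0.7531.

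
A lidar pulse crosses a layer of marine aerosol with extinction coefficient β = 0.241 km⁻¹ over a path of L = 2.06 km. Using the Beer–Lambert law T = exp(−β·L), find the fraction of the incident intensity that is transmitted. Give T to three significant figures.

τ = β·L = 0.241 × 2.06 = 0.4965.
T = exp(−0.4965) = 0.6087.

0.609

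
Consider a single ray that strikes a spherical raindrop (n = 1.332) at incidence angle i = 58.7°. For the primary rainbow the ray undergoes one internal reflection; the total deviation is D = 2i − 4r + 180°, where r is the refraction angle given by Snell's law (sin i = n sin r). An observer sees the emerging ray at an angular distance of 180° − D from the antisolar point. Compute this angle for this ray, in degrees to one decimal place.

42.2°

sin r = sin 58.7° / 1.332 = 0.8545/1.332 = 0.6415; r = 39.90°.
D = 2·58.7° − 4·39.90° + 180° = 117.40° − 159.61° + 180° = 137.79°.
Angle from antisolar point = 180° − D = 42.21°.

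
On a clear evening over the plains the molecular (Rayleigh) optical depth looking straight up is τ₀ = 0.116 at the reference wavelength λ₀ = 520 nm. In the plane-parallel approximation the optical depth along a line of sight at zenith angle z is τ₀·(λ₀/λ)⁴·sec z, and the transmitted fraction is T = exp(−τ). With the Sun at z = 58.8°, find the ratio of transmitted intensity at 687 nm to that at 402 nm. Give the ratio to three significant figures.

1.74

Airmass: sec 58.8° = 1.9304.
τ(687 nm) = 0.116 × (520/687)⁴ × 1.9304 = 0.116 × 0.3282 × 1.9304 = 0.0735.
τ(402 nm) = 0.116 × (520/402)⁴ × 1.9304 = 0.116 × 2.7997 × 1.9304 = 0.6269.
T(687)/T(402) = exp(τ_B − τ_A) = exp(0.5534) = 1.7392.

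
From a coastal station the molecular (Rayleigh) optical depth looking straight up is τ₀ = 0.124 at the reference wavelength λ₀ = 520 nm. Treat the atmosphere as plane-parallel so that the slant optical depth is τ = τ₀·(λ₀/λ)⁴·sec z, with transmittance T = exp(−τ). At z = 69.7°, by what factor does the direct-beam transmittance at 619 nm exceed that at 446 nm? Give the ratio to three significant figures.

1.62

Airmass: sec 69.7° = 2.8824.
τ(619 nm) = 0.124 × (520/619)⁴ × 2.8824 = 0.124 × 0.4980 × 2.8824 = 0.1780.
τ(446 nm) = 0.124 × (520/446)⁴ × 2.8824 = 0.124 × 1.8479 × 2.8824 = 0.6605.
T(619)/T(446) = exp(τ_B − τ_A) = exp(0.4825) = 1.6201.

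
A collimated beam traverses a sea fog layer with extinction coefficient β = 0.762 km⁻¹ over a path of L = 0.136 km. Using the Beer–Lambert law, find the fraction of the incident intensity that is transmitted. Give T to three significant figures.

0.902

τ = β·L = 0.762 × 0.136 = 0.1036.
T = exp(−0.1036) = 0.9016.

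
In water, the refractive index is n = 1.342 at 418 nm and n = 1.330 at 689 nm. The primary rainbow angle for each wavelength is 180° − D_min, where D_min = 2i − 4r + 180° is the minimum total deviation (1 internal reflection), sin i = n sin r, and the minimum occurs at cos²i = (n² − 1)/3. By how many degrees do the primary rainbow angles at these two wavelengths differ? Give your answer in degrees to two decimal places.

At 418 nm (n = 1.342): cos²i = 0.26699 → i = 58.888°, r = 39.641°, D_min = 139.213°, rainbow angle = 40.787°.
At 689 nm (n = 1.330): cos²i = 0.25630 → i = 59.585°, r = 40.422°, D_min = 137.484°, rainbow angle = 42.516°.
Angular width = |40.787° − 42.516°| = 1.729°.

1.73°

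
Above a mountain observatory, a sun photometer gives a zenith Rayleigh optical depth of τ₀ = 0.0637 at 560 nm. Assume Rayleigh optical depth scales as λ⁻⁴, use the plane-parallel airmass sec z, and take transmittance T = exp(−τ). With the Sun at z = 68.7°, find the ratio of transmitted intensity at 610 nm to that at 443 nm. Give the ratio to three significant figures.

Airmass: sec 68.7° = 2.7529.
τ(610 nm) = 0.0637 × (560/610)⁴ × 2.7529 = 0.0637 × 0.7103 × 2.7529 = 0.1246.
τ(443 nm) = 0.0637 × (560/443)⁴ × 2.7529 = 0.0637 × 2.5535 × 2.7529 = 0.4478.
T(610)/T(443) = exp(τ_B − τ_A) = exp(0.3232) = 1.3816.

1.38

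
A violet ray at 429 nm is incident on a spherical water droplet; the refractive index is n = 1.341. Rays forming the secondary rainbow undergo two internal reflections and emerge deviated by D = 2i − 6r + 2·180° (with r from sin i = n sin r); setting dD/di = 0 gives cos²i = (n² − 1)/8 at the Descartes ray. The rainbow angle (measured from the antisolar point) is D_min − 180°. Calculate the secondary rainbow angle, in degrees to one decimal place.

cos²i = (1.79828 − 1)/8 = 0.09979; i = arccos(0.31589) = 71.586°.
sin r = sin 71.586°/1.341 = 0.70753; r = 45.034°.
D_min = 2·71.586° − 6·45.034° + 360° = 232.966°.
Rainbow angle = D_min − 180° = 52.966°.

53.0°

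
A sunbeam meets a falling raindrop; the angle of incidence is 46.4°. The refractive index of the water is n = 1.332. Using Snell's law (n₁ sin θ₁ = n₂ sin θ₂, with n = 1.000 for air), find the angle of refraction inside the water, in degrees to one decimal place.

Snell: sin θ_r = sin θ_i / n = sin 46.4° / 1.332 = 0.7242 / 1.332 = 0.5437.
θ_r = arcsin(0.5437) = 32.93°.

32.9°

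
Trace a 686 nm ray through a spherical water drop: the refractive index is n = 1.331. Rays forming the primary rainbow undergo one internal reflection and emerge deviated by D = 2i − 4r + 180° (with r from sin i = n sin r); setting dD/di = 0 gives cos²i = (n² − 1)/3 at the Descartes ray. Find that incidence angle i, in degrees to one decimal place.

cos²i = (1.331² − 1)/3 = (1.77156 − 1)/3 = 0.25719.
cos i = 0.50714, so i = 59.527°.

59.5°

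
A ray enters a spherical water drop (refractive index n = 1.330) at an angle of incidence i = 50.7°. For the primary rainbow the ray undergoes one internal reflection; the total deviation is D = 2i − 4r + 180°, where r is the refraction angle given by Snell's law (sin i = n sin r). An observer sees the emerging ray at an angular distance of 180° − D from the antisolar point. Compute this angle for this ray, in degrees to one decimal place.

sin r = sin 50.7° / 1.330 = 0.7738/1.330 = 0.5818; r = 35.58°.
D = 2·50.7° − 4·35.58° + 180° = 101.40° − 142.32° + 180° = 139.08°.
Angle from antisolar point = 180° − D = 40.92°.

40.9°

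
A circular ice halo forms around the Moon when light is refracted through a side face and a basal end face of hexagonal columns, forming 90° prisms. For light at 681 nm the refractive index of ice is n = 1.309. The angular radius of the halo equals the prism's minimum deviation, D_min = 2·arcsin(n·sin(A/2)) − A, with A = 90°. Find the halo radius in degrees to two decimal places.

n·sin(A/2) = 1.309 × sin 45° = 1.309 × 0.7071 = 0.9256.
D_min = 2·arcsin(0.9256) − 90° = 2 × 67.759° − 90° = 45.519°.

45.52°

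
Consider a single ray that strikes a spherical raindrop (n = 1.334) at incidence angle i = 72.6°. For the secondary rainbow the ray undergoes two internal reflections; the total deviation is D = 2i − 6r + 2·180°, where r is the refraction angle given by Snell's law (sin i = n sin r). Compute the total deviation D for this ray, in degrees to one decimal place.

231.2°

sin r = sin 72.6° / 1.334 = 0.9542/1.334 = 0.7153; r = 45.67°.
D = 2·72.6° − 6·45.67° + 2·180° = 145.20° − 274.02° + 360° = 231.18°.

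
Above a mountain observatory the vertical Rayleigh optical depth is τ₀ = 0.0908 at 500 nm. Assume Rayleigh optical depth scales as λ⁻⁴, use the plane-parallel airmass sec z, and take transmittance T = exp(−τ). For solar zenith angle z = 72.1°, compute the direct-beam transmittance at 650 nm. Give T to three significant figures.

sec 72.1° = 3.2535.
τ = 0.0908 × (500/650)⁴ × 3.2535 = 0.0908 × 0.3501 × 3.2535 = 0.1034.
T = exp(−0.1034) = 0.9017.

0.902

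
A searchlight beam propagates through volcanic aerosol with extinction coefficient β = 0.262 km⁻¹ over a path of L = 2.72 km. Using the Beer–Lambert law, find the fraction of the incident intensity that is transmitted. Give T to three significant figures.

τ = β·L = 0.262 × 2.72 = 0.7126.
T = exp(−0.7126) = 0.4903.

0.490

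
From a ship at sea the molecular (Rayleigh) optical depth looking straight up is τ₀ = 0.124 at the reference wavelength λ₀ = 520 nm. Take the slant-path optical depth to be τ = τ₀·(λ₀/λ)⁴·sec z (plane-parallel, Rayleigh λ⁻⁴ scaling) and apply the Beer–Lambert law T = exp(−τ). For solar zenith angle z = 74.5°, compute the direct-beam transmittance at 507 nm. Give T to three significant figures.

0.598

sec 74.5° = 3.7420.
τ = 0.124 × (520/507)⁴ × 3.7420 = 0.124 × 1.1066 × 3.7420 = 0.5135.
T = exp(−0.5135) = 0.5984.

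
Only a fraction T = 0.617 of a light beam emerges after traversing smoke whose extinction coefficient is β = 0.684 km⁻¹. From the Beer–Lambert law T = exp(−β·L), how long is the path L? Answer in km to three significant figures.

0.706 km

Beer–Lambert: T = exp(−βL) ⇒ L = −ln(T)/β = −ln(0.617)/0.684 = 0.4829/0.684 = 0.706 km.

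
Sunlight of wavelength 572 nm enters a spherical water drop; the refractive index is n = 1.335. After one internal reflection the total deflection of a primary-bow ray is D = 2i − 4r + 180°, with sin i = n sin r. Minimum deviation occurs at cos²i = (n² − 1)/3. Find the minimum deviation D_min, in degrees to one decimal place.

cos²i = (1.78222 − 1)/3 = 0.26074; i = arccos(0.51063) = 59.294°.
sin r = sin 59.294°/1.335 = 0.64405; r = 40.094°.
D_min = 2·59.294° − 4·40.094° + 180° = 138.212°.

138.2°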